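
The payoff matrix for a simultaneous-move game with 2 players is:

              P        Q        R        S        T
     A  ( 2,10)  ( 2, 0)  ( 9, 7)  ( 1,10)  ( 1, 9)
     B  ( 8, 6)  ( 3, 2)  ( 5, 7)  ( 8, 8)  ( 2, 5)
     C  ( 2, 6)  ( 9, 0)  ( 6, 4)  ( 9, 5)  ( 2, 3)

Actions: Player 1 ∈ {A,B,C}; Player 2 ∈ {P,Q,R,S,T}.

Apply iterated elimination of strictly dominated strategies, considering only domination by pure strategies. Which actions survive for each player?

P2 drop Q (P beats it: A:10>0 B:6>2 C:6>0)
P2 drop R (S beats it: A:10>7 B:8>7 C:5>4)
P1 drop A (B beats it: P:8>2 S:8>1 T:2>1)
P2 drop T (P beats it: B:6>5 C:6>3)
P1→{B,C} P2→{P,S}

Remaining: P1:{B,C} P2:{P,S}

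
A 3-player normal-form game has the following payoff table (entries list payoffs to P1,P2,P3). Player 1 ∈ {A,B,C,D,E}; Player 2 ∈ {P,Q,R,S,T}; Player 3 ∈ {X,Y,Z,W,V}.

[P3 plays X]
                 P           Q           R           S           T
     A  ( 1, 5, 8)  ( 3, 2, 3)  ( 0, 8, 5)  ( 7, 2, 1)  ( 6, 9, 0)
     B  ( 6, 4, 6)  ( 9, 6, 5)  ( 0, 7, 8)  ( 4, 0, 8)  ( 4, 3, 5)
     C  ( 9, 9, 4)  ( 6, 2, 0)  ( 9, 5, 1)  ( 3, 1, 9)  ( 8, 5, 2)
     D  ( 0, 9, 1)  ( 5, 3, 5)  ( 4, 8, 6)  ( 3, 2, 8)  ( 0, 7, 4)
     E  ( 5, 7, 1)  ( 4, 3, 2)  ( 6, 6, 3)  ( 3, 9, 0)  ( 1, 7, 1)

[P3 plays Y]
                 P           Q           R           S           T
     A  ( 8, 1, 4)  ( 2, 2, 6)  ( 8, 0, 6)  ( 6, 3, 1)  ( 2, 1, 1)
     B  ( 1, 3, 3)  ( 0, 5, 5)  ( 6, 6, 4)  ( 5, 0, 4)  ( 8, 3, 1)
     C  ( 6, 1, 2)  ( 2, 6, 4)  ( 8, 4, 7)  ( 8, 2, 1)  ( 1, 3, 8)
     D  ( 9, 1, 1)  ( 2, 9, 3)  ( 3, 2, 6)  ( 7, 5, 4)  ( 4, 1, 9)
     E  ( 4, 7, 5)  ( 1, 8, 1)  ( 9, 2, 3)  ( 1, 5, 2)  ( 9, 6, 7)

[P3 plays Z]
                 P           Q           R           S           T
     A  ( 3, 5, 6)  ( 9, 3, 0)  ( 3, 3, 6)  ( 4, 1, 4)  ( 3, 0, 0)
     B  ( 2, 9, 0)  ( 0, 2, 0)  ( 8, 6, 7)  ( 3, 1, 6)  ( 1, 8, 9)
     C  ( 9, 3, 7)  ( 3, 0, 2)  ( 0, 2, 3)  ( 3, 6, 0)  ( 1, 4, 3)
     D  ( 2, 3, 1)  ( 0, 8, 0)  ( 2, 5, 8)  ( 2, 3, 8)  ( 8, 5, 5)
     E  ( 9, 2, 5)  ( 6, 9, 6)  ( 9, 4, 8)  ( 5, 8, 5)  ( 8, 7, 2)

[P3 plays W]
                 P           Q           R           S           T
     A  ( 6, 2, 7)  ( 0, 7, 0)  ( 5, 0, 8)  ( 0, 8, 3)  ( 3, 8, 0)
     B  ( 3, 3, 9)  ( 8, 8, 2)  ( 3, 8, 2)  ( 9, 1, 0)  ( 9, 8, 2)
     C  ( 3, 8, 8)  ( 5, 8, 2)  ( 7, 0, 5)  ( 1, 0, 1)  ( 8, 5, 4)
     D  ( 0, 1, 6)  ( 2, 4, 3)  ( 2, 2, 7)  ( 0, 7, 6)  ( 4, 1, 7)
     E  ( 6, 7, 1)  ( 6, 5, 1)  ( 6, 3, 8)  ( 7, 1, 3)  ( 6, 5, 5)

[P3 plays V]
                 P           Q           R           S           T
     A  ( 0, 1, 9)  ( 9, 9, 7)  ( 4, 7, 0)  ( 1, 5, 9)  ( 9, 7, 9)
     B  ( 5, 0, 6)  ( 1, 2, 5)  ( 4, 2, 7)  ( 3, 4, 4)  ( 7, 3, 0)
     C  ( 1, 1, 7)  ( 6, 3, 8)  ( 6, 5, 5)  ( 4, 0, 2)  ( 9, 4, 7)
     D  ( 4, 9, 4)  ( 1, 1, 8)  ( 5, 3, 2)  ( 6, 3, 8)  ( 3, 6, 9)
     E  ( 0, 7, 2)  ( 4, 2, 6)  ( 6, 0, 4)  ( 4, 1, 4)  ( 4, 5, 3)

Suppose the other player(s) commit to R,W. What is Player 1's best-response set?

u_1(A vs R,W) = 5
u_1(B vs R,W) = 3
u_1(C vs R,W) = 7
u_1(D vs R,W) = 2
u_1(E vs R,W) = 6
max payoff 7 at {C}

BR_1 = {C}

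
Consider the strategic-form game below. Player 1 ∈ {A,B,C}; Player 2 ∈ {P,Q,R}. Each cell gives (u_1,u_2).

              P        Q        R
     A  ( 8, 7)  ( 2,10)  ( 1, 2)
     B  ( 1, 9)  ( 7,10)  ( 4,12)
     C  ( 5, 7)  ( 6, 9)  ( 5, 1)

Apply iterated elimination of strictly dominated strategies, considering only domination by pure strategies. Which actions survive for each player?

Survivors P1:{B,C} P2:{Q,R}

P2 drop P (Q beats it: A:10>7 B:10>9 C:9>7)
P1 drop A (B beats it: Q:7>2 R:4>1)
P1→{B,C} P2→{Q,R}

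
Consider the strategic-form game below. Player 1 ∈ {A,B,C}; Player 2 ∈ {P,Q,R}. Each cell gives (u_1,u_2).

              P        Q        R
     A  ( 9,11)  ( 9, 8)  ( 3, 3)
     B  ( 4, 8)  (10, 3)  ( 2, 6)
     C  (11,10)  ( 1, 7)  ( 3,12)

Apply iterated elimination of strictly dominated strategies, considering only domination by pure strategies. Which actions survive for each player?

P2 drop Q (P beats it: A:11>8 B:8>3 C:10>7)
P1 drop B (A beats it: P:9>4 R:3>2)
P1→{A,C} P2→{P,R}

Survivors P1:{A,C} P2:{P,R}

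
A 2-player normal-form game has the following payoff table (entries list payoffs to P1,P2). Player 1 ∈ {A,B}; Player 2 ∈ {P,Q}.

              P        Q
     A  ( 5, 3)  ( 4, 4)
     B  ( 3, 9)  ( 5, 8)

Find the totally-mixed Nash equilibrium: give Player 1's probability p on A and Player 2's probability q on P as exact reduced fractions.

P1 indiff ⇒ q·5+(1-q)·4 = q·3+(1-q)·5 ⇒ q(2) = (1-q)(1) ⇒ q = 1/3
P2 indiff ⇒ p·3+(1-p)·9 = p·4+(1-p)·8 ⇒ p(-1) = (1-p)(-1) ⇒ p = 1/2

p=1/2, q=1/3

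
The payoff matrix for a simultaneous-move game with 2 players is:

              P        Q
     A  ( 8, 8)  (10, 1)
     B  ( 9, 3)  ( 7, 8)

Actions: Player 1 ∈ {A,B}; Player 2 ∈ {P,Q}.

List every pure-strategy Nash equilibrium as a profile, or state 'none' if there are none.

Equilibria: none

(A,P): not NE [P1→B gives 9>8]
(A,Q): not NE [P2→P gives 8>1]
(B,P): not NE [P2→Q gives 8>3]
(B,Q): not NE [P1→A gives 10>7]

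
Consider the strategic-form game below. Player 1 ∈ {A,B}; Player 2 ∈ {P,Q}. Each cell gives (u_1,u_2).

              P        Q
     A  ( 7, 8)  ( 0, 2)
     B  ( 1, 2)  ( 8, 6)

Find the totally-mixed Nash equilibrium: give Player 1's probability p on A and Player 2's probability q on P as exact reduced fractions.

P1 indiff ⇒ q·7+(1-q)·0 = q·1+(1-q)·8 ⇒ q(6) = (1-q)(8) ⇒ q = 4/7
P2 indiff ⇒ p·8+(1-p)·2 = p·2+(1-p)·6 ⇒ p(6) = (1-p)(4) ⇒ p = 2/5

P1 mixes 2/5 on A; P2 mixes 4/7 on P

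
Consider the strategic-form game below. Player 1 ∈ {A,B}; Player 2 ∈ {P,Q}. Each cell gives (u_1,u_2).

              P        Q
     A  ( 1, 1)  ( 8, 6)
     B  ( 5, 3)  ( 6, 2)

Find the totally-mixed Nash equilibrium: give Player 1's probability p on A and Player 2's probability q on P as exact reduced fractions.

P1 mixes 1/6 on A; P2 mixes 1/3 on P

P1 indiff ⇒ q·1+(1-q)·8 = q·5+(1-q)·6 ⇒ q(-4) = (1-q)(-2) ⇒ q = 1/3
P2 indiff ⇒ p·1+(1-p)·3 = p·6+(1-p)·2 ⇒ p(-5) = (1-p)(-1) ⇒ p = 1/6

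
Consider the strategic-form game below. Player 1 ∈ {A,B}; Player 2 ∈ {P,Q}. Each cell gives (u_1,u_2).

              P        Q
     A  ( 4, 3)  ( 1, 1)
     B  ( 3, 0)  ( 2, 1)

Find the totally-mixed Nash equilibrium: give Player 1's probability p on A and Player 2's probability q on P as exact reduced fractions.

(p,q) = (1/3, 1/2)

P1 indiff ⇒ q·4+(1-q)·1 = q·3+(1-q)·2 ⇒ q(1) = (1-q)(1) ⇒ q = 1/2
P2 indiff ⇒ p·3+(1-p)·0 = p·1+(1-p)·1 ⇒ p(2) = (1-p)(1) ⇒ p = 1/3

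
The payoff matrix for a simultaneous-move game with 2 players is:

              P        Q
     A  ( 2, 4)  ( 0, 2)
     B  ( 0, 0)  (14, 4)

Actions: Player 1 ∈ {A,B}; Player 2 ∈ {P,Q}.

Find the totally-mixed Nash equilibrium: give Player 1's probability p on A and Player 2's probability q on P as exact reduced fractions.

P1 mixes 2/3 on A; P2 mixes 7/8 on P

P1 indiff ⇒ q·2+(1-q)·0 = q·0+(1-q)·14 ⇒ q(2) = (1-q)(14) ⇒ q = 7/8
P2 indiff ⇒ p·4+(1-p)·0 = p·2+(1-p)·4 ⇒ p(2) = (1-p)(4) ⇒ p = 2/3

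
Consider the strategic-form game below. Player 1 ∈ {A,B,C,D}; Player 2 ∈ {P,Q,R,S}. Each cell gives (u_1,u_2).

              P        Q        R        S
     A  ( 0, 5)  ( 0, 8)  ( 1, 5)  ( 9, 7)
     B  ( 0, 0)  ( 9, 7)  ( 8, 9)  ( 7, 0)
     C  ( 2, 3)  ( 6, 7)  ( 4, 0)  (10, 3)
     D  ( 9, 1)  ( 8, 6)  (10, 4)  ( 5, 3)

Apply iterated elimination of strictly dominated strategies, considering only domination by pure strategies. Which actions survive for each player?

Survivors P1:{B,D} P2:{Q,R}

P1 drop A (C beats it: P:2>0 Q:6>0 R:4>1 S:10>9)
P2 drop P (Q beats it: B:7>0 C:7>3 D:6>1)
P2 drop S (Q beats it: B:7>0 C:7>3 D:6>3)
P1 drop C (B beats it: Q:9>6 R:8>4)
P1→{B,D} P2→{Q,R}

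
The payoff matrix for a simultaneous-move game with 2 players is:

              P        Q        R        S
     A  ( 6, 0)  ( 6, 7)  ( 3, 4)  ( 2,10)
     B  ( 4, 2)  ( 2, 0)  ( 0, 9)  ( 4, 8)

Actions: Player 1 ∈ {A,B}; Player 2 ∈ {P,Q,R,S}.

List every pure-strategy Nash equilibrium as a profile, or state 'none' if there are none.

Equilibria: none

(A,P): not NE [P2→S gives 10>0]
(A,Q): not NE [P2→S gives 10>7]
(A,R): not NE [P2→S gives 10>4]
(A,S): not NE [P1→B gives 4>2]
(B,P): not NE [P1→A gives 6>4; P2→R gives 9>2]
(B,Q): not NE [P1→A gives 6>2; P2→R gives 9>0]
(B,R): not NE [P1→A gives 3>0]
(B,S): not NE [P2→R gives 9>8]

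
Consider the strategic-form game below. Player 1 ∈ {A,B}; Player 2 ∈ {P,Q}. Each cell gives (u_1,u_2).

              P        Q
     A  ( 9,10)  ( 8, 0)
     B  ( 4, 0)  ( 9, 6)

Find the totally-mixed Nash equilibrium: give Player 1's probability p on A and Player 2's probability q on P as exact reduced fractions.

P1 indiff ⇒ q·9+(1-q)·8 = q·4+(1-q)·9 ⇒ q(5) = (1-q)(1) ⇒ q = 1/6
P2 indiff ⇒ p·10+(1-p)·0 = p·0+(1-p)·6 ⇒ p(10) = (1-p)(6) ⇒ p = 3/8

(p,q) = (3/8, 1/6)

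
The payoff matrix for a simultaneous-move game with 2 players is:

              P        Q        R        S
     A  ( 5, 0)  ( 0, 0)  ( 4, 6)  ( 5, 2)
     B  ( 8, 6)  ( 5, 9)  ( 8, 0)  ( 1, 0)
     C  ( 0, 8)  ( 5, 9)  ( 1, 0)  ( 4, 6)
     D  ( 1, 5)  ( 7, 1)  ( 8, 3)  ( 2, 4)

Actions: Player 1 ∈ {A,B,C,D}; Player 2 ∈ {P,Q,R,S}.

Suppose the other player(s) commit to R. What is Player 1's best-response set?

u_1(A vs R) = 4
u_1(B vs R) = 8
u_1(C vs R) = 1
u_1(D vs R) = 8
max payoff 8 at {B,D}

BR_1 = {B,D}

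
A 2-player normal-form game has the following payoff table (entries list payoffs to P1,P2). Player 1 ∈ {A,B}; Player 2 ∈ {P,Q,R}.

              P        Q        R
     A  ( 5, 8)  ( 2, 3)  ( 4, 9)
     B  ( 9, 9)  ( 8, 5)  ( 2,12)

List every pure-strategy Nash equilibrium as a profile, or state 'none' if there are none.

PSNE = {(A,R)}

(A,P): not NE [P1→B gives 9>5; P2→R gives 9>8]
(A,Q): not NE [P1→B gives 8>2; P2→R gives 9>3]
(A,R): NE
(B,P): not NE [P2→R gives 12>9]
(B,Q): not NE [P2→R gives 12>5]
(B,R): not NE [P1→A gives 4>2]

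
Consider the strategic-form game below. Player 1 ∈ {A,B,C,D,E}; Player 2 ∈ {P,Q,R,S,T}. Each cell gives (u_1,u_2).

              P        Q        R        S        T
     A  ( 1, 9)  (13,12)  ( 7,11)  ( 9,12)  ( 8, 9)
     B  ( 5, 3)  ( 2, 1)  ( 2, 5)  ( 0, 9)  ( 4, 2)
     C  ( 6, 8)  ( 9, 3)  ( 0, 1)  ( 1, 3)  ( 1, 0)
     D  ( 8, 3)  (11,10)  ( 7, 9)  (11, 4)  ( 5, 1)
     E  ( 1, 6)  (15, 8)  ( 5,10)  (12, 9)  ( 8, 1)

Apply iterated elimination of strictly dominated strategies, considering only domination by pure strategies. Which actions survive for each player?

IESDS → P1:{A,D,E} P2:{Q,R,S}

P1 drop B (D beats it: P:8>5 Q:11>2 R:7>2 S:11>0 T:5>4)
P1 drop C (D beats it: P:8>6 Q:11>9 R:7>0 S:11>1 T:5>1)
P2 drop P (Q beats it: A:12>9 D:10>3 E:8>6)
P2 drop T (Q beats it: A:12>9 D:10>1 E:8>1)
P1→{A,D,E} P2→{Q,R,S}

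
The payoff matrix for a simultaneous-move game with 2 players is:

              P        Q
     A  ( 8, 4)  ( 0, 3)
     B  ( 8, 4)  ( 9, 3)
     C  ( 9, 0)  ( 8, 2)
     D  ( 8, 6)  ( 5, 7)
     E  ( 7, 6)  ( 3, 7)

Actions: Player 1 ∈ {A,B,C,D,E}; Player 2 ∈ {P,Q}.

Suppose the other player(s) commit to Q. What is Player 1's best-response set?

P1 best: {B}

u_1(A vs Q) = 0
u_1(B vs Q) = 9
u_1(C vs Q) = 8
u_1(D vs Q) = 5
u_1(E vs Q) = 3
max payoff 9 at {B}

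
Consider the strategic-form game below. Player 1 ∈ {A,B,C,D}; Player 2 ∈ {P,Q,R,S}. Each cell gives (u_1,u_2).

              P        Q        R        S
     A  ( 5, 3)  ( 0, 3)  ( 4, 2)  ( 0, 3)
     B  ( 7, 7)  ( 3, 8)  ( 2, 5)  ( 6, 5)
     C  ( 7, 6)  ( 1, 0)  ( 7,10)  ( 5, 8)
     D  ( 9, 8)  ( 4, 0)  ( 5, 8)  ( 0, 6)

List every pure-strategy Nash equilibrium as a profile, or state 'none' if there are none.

(A,P): not NE [P1→D gives 9>5]
(A,Q): not NE [P1→D gives 4>0]
(A,R): not NE [P1→C gives 7>4; P2→S gives 3>2]
(A,S): not NE [P1→B gives 6>0]
(B,P): not NE [P1→D gives 9>7; P2→Q gives 8>7]
(B,Q): not NE [P1→D gives 4>3]
(B,R): not NE [P1→C gives 7>2; P2→Q gives 8>5]
(B,S): not NE [P2→Q gives 8>5]
(C,P): not NE [P1→D gives 9>7; P2→R gives 10>6]
(C,Q): not NE [P1→D gives 4>1; P2→R gives 10>0]
(C,R): NE
(C,S): not NE [P1→B gives 6>5; P2→R gives 10>8]
(D,P): NE
(D,Q): not NE [P2→R gives 8>0]
(D,R): not NE [P1→C gives 7>5]
(D,S): not NE [P1→B gives 6>0; P2→R gives 8>6]

Nash profiles: (C,R), (D,P)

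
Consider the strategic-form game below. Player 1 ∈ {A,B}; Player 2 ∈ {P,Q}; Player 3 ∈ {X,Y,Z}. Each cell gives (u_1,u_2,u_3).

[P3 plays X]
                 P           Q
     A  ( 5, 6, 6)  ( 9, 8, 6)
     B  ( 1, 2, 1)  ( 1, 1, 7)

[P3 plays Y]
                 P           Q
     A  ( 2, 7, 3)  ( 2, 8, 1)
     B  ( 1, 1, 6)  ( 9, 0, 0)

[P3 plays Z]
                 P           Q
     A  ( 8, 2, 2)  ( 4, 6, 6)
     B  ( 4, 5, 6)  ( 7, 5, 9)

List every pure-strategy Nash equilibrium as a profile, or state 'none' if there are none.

PSNE = {(A,Q,X), (B,Q,Z)}

(A,P,X): not NE [P2→Q gives 8>6]
(A,P,Y): not NE [P2→Q gives 8>7; P3→X gives 6>3]
(A,P,Z): not NE [P2→Q gives 6>2; P3→X gives 6>2]
(A,Q,X): NE
(A,Q,Y): not NE [P1→B gives 9>2; P3→Z gives 6>1]
(A,Q,Z): not NE [P1→B gives 7>4]
(B,P,X): not NE [P1→A gives 5>1; P3→Z gives 6>1]
(B,P,Y): not NE [P1→A gives 2>1]
(B,P,Z): not NE [P1→A gives 8>4]
(B,Q,X): not NE [P1→A gives 9>1; P2→P gives 2>1; P3→Z gives 9>7]
(B,Q,Y): not NE [P2→P gives 1>0; P3→Z gives 9>0]
(B,Q,Z): NE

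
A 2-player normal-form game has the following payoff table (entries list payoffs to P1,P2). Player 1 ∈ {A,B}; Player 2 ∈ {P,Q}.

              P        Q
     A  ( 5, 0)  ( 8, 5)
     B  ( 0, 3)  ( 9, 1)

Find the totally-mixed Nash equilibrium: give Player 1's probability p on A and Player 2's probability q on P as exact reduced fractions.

p=2/7, q=1/6

P1 indiff ⇒ q·5+(1-q)·8 = q·0+(1-q)·9 ⇒ q(5) = (1-q)(1) ⇒ q = 1/6
P2 indiff ⇒ p·0+(1-p)·3 = p·5+(1-p)·1 ⇒ p(-5) = (1-p)(-2) ⇒ p = 2/7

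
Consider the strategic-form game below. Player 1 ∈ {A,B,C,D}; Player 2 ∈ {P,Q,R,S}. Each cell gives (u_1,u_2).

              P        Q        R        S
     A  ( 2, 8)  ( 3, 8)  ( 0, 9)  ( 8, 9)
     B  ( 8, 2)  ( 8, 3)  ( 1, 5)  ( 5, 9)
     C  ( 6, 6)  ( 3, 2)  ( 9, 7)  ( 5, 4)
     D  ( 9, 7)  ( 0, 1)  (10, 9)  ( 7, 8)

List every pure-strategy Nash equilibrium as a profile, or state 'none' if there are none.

(A,P): not NE [P1→D gives 9>2; P2→S gives 9>8]
(A,Q): not NE [P1→B gives 8>3; P2→S gives 9>8]
(A,R): not NE [P1→D gives 10>0]
(A,S): NE
(B,P): not NE [P1→D gives 9>8; P2→S gives 9>2]
(B,Q): not NE [P2→S gives 9>3]
(B,R): not NE [P1→D gives 10>1; P2→S gives 9>5]
(B,S): not NE [P1→A gives 8>5]
(C,P): not NE [P1→D gives 9>6; P2→R gives 7>6]
(C,Q): not NE [P1→B gives 8>3; P2→R gives 7>2]
(C,R): not NE [P1→D gives 10>9]
(C,S): not NE [P1→A gives 8>5; P2→R gives 7>4]
(D,P): not NE [P2→R gives 9>7]
(D,Q): not NE [P1→B gives 8>0; P2→R gives 9>1]
(D,R): NE
(D,S): not NE [P1→A gives 8>7; P2→R gives 9>8]

Nash profiles: (A,S), (D,R)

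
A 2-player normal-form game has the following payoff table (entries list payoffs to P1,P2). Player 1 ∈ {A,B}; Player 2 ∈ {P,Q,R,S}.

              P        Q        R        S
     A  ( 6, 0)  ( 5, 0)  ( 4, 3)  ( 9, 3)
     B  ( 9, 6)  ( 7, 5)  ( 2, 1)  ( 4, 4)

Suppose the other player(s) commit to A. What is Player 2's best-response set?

u_2(P vs A) = 0
u_2(Q vs A) = 0
u_2(R vs A) = 3
u_2(S vs A) = 3
max payoff 3 at {R,S}

BR_2 = {R,S}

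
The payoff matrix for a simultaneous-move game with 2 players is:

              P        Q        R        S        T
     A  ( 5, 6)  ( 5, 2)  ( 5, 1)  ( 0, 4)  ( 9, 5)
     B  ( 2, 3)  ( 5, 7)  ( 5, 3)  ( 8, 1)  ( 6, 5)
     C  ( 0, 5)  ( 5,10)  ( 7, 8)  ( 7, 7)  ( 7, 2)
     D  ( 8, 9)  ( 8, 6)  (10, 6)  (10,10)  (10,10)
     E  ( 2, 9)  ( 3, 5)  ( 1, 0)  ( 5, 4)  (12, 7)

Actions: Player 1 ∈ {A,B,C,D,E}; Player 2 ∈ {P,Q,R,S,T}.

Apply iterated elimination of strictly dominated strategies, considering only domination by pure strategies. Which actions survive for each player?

Survivors P1:{D,E} P2:{P,S,T}

P1 drop A (D beats it: P:8>5 Q:8>5 R:10>5 S:10>0 T:10>9)
P1 drop B (D beats it: P:8>2 Q:8>5 R:10>5 S:10>8 T:10>6)
P1 drop C (D beats it: P:8>0 Q:8>5 R:10>7 S:10>7 T:10>7)
P2 drop Q (P beats it: D:9>6 E:9>5)
P2 drop R (P beats it: D:9>6 E:9>0)
P1→{D,E} P2→{P,S,T}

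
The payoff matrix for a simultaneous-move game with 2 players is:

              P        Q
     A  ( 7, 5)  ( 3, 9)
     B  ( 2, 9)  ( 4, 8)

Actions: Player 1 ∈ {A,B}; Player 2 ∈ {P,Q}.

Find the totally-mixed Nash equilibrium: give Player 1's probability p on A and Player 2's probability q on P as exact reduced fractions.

P1 mixes 1/5 on A; P2 mixes 1/6 on P

P1 indiff ⇒ q·7+(1-q)·3 = q·2+(1-q)·4 ⇒ q(5) = (1-q)(1) ⇒ q = 1/6
P2 indiff ⇒ p·5+(1-p)·9 = p·9+(1-p)·8 ⇒ p(-4) = (1-p)(-1) ⇒ p = 1/5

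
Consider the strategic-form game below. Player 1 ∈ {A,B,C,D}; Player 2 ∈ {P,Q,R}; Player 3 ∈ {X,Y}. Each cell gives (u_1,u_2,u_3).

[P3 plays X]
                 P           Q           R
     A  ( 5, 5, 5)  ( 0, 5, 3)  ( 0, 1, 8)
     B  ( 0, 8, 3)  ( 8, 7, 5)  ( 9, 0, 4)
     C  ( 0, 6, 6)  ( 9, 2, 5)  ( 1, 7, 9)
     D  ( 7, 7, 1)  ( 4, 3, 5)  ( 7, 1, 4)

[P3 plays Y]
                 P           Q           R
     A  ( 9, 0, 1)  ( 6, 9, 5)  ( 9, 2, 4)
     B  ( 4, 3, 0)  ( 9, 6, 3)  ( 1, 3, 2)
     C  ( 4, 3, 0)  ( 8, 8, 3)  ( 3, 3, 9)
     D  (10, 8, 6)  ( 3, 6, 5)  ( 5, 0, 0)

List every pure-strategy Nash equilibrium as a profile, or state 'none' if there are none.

(A,P,X): not NE [P1→D gives 7>5]
(A,P,Y): not NE [P1→D gives 10>9; P2→Q gives 9>0; P3→X gives 5>1]
(A,Q,X): not NE [P1→C gives 9>0; P3→Y gives 5>3]
(A,Q,Y): not NE [P1→B gives 9>6]
(A,R,X): not NE [P1→B gives 9>0; P2→Q gives 5>1]
(A,R,Y): not NE [P2→Q gives 9>2; P3→X gives 8>4]
(B,P,X): not NE [P1→D gives 7>0]
(B,P,Y): not NE [P1→D gives 10>4; P2→Q gives 6>3; P3→X gives 3>0]
(B,Q,X): not NE [P1→C gives 9>8; P2→P gives 8>7]
(B,Q,Y): not NE [P3→X gives 5>3]
(B,R,X): not NE [P2→P gives 8>0]
(B,R,Y): not NE [P1→A gives 9>1; P2→Q gives 6>3; P3→X gives 4>2]
(C,P,X): not NE [P1→D gives 7>0; P2→R gives 7>6]
(C,P,Y): not NE [P1→D gives 10>4; P2→Q gives 8>3; P3→X gives 6>0]
(C,Q,X): not NE [P2→R gives 7>2]
(C,Q,Y): not NE [P1→B gives 9>8; P3→X gives 5>3]
(C,R,X): not NE [P1→B gives 9>1]
(C,R,Y): not NE [P1→A gives 9>3; P2→Q gives 8>3]
(D,P,X): not NE [P3→Y gives 6>1]
(D,P,Y): NE
(D,Q,X): not NE [P1→C gives 9>4; P2→P gives 7>3]
(D,Q,Y): not NE [P1→B gives 9>3; P2→P gives 8>6]
(D,R,X): not NE [P1→B gives 9>7; P2→P gives 7>1]
(D,R,Y): not NE [P1→A gives 9>5; P2→P gives 8>0; P3→X gives 4>0]

NE set: (D,P,Y)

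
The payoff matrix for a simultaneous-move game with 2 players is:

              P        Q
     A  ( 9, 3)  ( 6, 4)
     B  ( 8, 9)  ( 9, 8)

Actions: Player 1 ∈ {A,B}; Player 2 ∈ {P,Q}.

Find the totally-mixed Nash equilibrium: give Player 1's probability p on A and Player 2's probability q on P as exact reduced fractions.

P1 mixes 1/2 on A; P2 mixes 3/4 on P

P1 indiff ⇒ q·9+(1-q)·6 = q·8+(1-q)·9 ⇒ q(1) = (1-q)(3) ⇒ q = 3/4
P2 indiff ⇒ p·3+(1-p)·9 = p·4+(1-p)·8 ⇒ p(-1) = (1-p)(-1) ⇒ p = 1/2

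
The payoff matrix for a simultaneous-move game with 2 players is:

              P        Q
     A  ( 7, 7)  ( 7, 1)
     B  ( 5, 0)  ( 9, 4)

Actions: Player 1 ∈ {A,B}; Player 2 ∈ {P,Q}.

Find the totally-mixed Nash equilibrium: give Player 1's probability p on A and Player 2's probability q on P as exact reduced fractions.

(p,q) = (2/5, 1/2)

P1 indiff ⇒ q·7+(1-q)·7 = q·5+(1-q)·9 ⇒ q(2) = (1-q)(2) ⇒ q = 1/2
P2 indiff ⇒ p·7+(1-p)·0 = p·1+(1-p)·4 ⇒ p(6) = (1-p)(4) ⇒ p = 2/5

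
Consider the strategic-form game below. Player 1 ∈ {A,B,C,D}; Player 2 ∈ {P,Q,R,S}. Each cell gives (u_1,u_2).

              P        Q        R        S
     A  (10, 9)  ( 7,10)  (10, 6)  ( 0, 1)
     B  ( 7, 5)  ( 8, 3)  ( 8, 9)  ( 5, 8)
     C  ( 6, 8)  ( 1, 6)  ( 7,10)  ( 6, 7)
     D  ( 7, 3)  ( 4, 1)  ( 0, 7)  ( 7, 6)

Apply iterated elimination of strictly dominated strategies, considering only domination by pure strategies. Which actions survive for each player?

P2 drop S (R beats it: A:6>1 B:9>8 C:10>7 D:7>6)
P1 drop C (A beats it: P:10>6 Q:7>1 R:10>7)
P1 drop D (A beats it: P:10>7 Q:7>4 R:10>0)
P1→{A,B} P2→{P,Q,R}

Remaining: P1:{A,B} P2:{P,Q,R}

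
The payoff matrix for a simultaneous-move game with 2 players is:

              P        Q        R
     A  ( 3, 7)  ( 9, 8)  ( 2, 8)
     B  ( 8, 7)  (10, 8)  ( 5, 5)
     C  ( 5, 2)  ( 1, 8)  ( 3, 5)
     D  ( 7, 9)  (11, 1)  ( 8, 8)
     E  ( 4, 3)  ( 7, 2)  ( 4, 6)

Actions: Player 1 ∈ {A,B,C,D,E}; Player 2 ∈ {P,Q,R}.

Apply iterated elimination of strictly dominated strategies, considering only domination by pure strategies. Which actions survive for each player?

Survivors P1:{B,D} P2:{P,Q}

P1 drop A (B beats it: P:8>3 Q:10>9 R:5>2)
P1 drop C (B beats it: P:8>5 Q:10>1 R:5>3)
P1 drop E (B beats it: P:8>4 Q:10>7 R:5>4)
P2 drop R (P beats it: B:7>5 D:9>8)
P1→{B,D} P2→{P,Q}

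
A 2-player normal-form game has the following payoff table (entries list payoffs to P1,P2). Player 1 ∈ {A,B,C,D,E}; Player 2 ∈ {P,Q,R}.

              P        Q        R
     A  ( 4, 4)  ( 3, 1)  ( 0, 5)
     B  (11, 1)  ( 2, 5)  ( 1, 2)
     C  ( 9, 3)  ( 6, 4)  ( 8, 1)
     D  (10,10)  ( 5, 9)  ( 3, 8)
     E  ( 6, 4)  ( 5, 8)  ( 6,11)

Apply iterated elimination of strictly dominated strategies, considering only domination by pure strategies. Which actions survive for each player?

P1 drop A (C beats it: P:9>4 Q:6>3 R:8>0)
P1 drop E (C beats it: P:9>6 Q:6>5 R:8>6)
P2 drop R (Q beats it: B:5>2 C:4>1 D:9>8)
P1→{B,C,D} P2→{P,Q}

Survivors P1:{B,C,D} P2:{P,Q}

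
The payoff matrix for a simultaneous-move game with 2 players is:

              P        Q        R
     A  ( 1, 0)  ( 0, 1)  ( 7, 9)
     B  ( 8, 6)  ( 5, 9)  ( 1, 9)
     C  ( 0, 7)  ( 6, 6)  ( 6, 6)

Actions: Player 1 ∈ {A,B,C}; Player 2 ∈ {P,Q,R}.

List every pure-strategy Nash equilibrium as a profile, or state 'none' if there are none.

(A,P): not NE [P1→B gives 8>1; P2→R gives 9>0]
(A,Q): not NE [P1→C gives 6>0; P2→R gives 9>1]
(A,R): NE
(B,P): not NE [P2→R gives 9>6]
(B,Q): not NE [P1→C gives 6>5]
(B,R): not NE [P1→A gives 7>1]
(C,P): not NE [P1→B gives 8>0]
(C,Q): not NE [P2→P gives 7>6]
(C,R): not NE [P1→A gives 7>6; P2→P gives 7>6]

NE set: (A,R)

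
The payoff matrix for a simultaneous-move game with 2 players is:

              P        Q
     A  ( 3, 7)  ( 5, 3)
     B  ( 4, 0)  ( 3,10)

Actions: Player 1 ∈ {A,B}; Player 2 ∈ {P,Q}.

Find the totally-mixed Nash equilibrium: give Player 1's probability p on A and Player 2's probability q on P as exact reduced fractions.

P1 indiff ⇒ q·3+(1-q)·5 = q·4+(1-q)·3 ⇒ q(-1) = (1-q)(-2) ⇒ q = 2/3
P2 indiff ⇒ p·7+(1-p)·0 = p·3+(1-p)·10 ⇒ p(4) = (1-p)(10) ⇒ p = 5/7

(p,q) = (5/7, 2/3)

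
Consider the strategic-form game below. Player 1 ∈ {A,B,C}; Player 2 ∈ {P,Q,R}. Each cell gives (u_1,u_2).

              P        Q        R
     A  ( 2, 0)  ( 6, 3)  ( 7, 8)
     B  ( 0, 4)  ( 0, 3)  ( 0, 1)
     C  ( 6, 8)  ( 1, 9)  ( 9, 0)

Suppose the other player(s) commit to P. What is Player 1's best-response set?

P1 best: {C}

u_1(A vs P) = 2
u_1(B vs P) = 0
u_1(C vs P) = 6
max payoff 6 at {C}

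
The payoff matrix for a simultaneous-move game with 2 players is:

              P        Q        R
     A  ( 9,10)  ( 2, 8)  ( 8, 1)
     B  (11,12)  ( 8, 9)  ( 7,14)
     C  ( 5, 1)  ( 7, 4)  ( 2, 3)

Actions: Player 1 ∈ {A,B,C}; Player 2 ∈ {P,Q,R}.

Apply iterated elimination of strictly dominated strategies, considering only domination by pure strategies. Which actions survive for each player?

P1 drop C (B beats it: P:11>5 Q:8>7 R:7>2)
P2 drop Q (P beats it: A:10>8 B:12>9)
P1→{A,B} P2→{P,R}

Remaining: P1:{A,B} P2:{P,R}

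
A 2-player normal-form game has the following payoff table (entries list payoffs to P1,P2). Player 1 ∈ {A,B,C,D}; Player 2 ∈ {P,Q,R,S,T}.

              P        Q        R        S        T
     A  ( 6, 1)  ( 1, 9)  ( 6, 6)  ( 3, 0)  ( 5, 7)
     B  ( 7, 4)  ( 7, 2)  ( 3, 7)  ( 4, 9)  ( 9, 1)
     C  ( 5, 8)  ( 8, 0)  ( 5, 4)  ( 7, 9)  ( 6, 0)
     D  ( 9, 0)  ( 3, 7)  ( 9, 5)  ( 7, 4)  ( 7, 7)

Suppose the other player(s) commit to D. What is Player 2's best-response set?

BR_2 = {Q,T}

u_2(P vs D) = 0
u_2(Q vs D) = 7
u_2(R vs D) = 5
u_2(S vs D) = 4
u_2(T vs D) = 7
max payoff 7 at {Q,T}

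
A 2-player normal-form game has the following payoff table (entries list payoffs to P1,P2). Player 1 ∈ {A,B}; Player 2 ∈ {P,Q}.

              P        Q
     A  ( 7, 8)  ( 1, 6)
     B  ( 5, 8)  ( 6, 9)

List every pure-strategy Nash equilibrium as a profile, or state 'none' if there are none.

Nash profiles: (A,P), (B,Q)

(A,P): NE
(A,Q): not NE [P1→B gives 6>1; P2→P gives 8>6]
(B,P): not NE [P1→A gives 7>5; P2→Q gives 9>8]
(B,Q): NE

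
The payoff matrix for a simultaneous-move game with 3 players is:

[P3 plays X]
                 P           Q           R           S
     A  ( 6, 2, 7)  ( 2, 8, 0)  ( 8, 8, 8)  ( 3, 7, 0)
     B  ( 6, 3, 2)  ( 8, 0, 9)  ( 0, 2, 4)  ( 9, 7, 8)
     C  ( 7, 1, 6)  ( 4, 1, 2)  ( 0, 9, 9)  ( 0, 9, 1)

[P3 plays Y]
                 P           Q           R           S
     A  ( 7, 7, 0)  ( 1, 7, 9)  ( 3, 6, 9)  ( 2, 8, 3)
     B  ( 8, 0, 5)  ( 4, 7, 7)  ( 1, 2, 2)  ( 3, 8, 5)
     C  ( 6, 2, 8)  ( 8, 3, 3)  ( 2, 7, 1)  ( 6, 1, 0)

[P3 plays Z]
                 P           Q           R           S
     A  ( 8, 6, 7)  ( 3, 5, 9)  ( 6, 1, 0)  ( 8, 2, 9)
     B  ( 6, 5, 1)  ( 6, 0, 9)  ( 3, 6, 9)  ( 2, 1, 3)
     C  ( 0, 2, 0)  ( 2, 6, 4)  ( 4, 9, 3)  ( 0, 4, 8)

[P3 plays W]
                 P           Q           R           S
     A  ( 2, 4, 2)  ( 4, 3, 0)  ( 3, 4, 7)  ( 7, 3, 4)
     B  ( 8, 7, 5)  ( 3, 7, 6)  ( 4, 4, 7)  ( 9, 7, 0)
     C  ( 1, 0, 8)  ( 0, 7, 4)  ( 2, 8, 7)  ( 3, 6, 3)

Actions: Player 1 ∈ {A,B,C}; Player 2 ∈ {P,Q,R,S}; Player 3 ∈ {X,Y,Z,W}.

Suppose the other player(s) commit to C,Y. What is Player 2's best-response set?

BR_2 = {R}

u_2(P vs C,Y) = 2
u_2(Q vs C,Y) = 3
u_2(R vs C,Y) = 7
u_2(S vs C,Y) = 1
max payoff 7 at {R}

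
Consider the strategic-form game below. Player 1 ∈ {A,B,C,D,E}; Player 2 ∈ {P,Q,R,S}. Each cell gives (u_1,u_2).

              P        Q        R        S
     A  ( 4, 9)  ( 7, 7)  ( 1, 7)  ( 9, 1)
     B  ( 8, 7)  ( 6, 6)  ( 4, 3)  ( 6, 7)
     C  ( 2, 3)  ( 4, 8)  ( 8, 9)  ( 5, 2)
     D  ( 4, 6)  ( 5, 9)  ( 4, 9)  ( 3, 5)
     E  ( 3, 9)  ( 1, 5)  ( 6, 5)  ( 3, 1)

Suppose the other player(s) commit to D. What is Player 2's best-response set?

P2 best: {Q,R}

u_2(P vs D) = 6
u_2(Q vs D) = 9
u_2(R vs D) = 9
u_2(S vs D) = 5
max payoff 9 at {Q,R}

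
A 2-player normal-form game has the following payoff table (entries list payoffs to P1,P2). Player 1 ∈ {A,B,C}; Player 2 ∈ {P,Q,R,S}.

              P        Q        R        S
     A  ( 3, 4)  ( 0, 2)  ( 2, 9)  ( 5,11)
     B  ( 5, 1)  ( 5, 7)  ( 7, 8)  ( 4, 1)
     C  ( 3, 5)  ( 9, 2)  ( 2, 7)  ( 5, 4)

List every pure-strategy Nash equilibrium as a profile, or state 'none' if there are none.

PSNE = {(A,S), (B,R)}

(A,P): not NE [P1→B gives 5>3; P2→S gives 11>4]
(A,Q): not NE [P1→C gives 9>0; P2→S gives 11>2]
(A,R): not NE [P1→B gives 7>2; P2→S gives 11>9]
(A,S): NE
(B,P): not NE [P2→R gives 8>1]
(B,Q): not NE [P1→C gives 9>5; P2→R gives 8>7]
(B,R): NE
(B,S): not NE [P1→C gives 5>4; P2→R gives 8>1]
(C,P): not NE [P1→B gives 5>3; P2→R gives 7>5]
(C,Q): not NE [P2→R gives 7>2]
(C,R): not NE [P1→B gives 7>2]
(C,S): not NE [P2→R gives 7>4]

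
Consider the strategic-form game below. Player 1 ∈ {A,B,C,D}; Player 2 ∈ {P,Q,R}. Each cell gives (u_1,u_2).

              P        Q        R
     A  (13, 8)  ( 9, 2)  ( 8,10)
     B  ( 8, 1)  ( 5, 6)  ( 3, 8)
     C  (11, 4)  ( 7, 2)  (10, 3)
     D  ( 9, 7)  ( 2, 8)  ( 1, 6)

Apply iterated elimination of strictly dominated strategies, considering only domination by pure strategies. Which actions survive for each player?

Survivors P1:{A,C} P2:{P,R}

P1 drop B (A beats it: P:13>8 Q:9>5 R:8>3)
P1 drop D (A beats it: P:13>9 Q:9>2 R:8>1)
P2 drop Q (P beats it: A:8>2 C:4>2)
P1→{A,C} P2→{P,R}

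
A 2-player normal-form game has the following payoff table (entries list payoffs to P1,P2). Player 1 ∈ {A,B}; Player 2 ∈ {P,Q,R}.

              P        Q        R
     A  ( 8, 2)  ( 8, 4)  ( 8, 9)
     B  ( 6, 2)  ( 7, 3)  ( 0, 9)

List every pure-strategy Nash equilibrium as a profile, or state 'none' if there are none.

NE set: (A,R)

(A,P): not NE [P2→R gives 9>2]
(A,Q): not NE [P2→R gives 9>4]
(A,R): NE
(B,P): not NE [P1→A gives 8>6; P2→R gives 9>2]
(B,Q): not NE [P1→A gives 8>7; P2→R gives 9>3]
(B,R): not NE [P1→A gives 8>0]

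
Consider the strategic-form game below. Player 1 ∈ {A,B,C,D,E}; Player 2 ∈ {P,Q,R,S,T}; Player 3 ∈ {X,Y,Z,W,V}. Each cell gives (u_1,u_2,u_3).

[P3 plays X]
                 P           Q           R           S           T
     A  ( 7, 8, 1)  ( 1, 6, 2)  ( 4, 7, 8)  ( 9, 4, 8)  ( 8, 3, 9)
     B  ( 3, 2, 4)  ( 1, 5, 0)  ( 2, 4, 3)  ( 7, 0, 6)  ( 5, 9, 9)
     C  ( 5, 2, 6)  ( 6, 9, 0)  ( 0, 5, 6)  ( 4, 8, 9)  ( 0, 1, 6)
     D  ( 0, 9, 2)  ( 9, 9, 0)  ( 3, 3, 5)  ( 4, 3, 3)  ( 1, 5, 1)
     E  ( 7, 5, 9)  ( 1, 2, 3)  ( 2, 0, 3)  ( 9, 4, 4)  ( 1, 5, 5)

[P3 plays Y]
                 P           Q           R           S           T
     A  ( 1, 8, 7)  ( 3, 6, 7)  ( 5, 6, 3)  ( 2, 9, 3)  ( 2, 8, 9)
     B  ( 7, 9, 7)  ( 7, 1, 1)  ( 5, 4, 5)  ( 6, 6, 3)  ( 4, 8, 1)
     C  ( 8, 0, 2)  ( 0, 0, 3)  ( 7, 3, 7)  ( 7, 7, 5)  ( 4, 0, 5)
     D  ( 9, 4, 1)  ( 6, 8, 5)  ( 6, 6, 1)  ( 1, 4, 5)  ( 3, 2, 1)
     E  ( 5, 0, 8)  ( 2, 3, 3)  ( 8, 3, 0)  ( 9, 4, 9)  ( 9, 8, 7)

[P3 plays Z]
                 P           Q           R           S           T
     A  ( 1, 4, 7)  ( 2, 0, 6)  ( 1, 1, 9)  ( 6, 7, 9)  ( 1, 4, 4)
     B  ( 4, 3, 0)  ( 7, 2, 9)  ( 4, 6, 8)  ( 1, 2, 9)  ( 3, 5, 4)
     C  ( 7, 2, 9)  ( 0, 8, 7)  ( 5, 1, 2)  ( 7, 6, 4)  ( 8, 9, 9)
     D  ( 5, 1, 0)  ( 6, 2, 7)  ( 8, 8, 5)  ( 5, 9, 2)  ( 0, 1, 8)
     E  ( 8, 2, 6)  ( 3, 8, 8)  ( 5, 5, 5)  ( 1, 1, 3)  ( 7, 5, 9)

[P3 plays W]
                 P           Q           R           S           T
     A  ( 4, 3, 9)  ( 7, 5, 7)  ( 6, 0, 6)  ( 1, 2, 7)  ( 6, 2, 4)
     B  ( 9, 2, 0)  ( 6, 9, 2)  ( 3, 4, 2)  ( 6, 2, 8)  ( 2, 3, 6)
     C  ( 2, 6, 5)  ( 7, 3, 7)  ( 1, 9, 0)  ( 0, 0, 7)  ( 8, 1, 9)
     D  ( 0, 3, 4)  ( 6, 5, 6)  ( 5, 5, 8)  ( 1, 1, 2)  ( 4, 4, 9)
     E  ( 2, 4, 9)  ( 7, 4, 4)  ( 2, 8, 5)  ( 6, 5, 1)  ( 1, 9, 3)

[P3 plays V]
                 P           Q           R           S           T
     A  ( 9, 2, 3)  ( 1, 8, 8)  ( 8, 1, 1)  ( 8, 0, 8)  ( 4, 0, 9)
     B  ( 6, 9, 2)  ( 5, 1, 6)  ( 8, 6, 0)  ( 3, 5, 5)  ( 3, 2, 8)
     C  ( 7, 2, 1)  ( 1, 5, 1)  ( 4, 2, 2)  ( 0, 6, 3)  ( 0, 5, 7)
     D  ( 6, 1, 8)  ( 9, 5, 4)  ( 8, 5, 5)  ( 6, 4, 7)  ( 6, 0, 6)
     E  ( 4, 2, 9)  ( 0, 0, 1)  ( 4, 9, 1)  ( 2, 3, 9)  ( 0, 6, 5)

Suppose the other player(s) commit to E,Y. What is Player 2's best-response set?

argmax u_2 = {T}

u_2(P vs E,Y) = 0
u_2(Q vs E,Y) = 3
u_2(R vs E,Y) = 3
u_2(S vs E,Y) = 4
u_2(T vs E,Y) = 8
max payoff 8 at {T}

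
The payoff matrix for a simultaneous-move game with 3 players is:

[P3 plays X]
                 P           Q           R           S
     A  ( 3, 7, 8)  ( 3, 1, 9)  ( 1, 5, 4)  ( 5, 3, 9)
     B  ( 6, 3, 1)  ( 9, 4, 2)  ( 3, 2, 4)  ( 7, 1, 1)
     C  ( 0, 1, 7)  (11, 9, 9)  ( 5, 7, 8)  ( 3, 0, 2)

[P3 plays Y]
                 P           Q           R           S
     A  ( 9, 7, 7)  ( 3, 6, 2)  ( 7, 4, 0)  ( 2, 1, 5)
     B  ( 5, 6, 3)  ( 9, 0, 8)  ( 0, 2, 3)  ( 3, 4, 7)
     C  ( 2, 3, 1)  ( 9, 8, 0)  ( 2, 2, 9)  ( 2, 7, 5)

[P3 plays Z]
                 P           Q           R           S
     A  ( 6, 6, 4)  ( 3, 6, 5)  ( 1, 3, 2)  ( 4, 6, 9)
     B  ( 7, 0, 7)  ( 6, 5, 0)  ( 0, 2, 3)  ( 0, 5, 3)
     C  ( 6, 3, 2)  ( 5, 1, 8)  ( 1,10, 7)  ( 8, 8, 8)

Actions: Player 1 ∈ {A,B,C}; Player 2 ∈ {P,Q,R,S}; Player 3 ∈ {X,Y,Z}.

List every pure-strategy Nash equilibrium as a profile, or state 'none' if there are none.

NE set: (C,Q,X)

(A,P,X): not NE [P1→B gives 6>3]
(A,P,Y): not NE [P3→X gives 8>7]
(A,P,Z): not NE [P1→B gives 7>6; P3→X gives 8>4]
(A,Q,X): not NE [P1→C gives 11>3; P2→P gives 7>1]
(A,Q,Y): not NE [P1→C gives 9>3; P2→P gives 7>6; P3→X gives 9>2]
(A,Q,Z): not NE [P1→B gives 6>3; P3→X gives 9>5]
(A,R,X): not NE [P1→C gives 5>1; P2→P gives 7>5]
(A,R,Y): not NE [P2→P gives 7>4; P3→X gives 4>0]
(A,R,Z): not NE [P2→S gives 6>3; P3→X gives 4>2]
(A,S,X): not NE [P1→B gives 7>5; P2→P gives 7>3]
(A,S,Y): not NE [P1→B gives 3>2; P2→P gives 7>1; P3→Z gives 9>5]
(A,S,Z): not NE [P1→C gives 8>4]
(B,P,X): not NE [P2→Q gives 4>3; P3→Z gives 7>1]
(B,P,Y): not NE [P1→A gives 9>5; P3→Z gives 7>3]
(B,P,Z): not NE [P2→S gives 5>0]
(B,Q,X): not NE [P1→C gives 11>9; P3→Y gives 8>2]
(B,Q,Y): not NE [P2→P gives 6>0]
(B,Q,Z): not NE [P3→Y gives 8>0]
(B,R,X): not NE [P1→C gives 5>3; P2→Q gives 4>2]
(B,R,Y): not NE [P1→A gives 7>0; P2→P gives 6>2; P3→X gives 4>3]
(B,R,Z): not NE [P1→C gives 1>0; P2→S gives 5>2; P3→X gives 4>3]
(B,S,X): not NE [P2→Q gives 4>1; P3→Y gives 7>1]
(B,S,Y): not NE [P2→P gives 6>4]
(B,S,Z): not NE [P1→C gives 8>0; P3→Y gives 7>3]
(C,P,X): not NE [P1→B gives 6>0; P2→Q gives 9>1]
(C,P,Y): not NE [P1→A gives 9>2; P2→Q gives 8>3; P3→X gives 7>1]
(C,P,Z): not NE [P1→B gives 7>6; P2→R gives 10>3; P3→X gives 7>2]
(C,Q,X): NE
(C,Q,Y): not NE [P3→X gives 9>0]
(C,Q,Z): not NE [P1→B gives 6>5; P2→R gives 10>1; P3→X gives 9>8]
(C,R,X): not NE [P2→Q gives 9>7; P3→Y gives 9>8]
(C,R,Y): not NE [P1→A gives 7>2; P2→Q gives 8>2]
(C,R,Z): not NE [P3→Y gives 9>7]
(C,S,X): not NE [P1→B gives 7>3; P2→Q gives 9>0; P3→Z gives 8>2]
(C,S,Y): not NE [P1→B gives 3>2; P2→Q gives 8>7; P3→Z gives 8>5]
(C,S,Z): not NE [P2→R gives 10>8]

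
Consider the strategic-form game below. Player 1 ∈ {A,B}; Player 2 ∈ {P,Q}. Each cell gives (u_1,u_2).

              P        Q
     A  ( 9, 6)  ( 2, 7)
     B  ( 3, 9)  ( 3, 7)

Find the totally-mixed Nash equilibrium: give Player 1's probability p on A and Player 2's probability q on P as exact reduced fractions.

(p,q) = (2/3, 1/7)

P1 indiff ⇒ q·9+(1-q)·2 = q·3+(1-q)·3 ⇒ q(6) = (1-q)(1) ⇒ q = 1/7
P2 indiff ⇒ p·6+(1-p)·9 = p·7+(1-p)·7 ⇒ p(-1) = (1-p)(-2) ⇒ p = 2/3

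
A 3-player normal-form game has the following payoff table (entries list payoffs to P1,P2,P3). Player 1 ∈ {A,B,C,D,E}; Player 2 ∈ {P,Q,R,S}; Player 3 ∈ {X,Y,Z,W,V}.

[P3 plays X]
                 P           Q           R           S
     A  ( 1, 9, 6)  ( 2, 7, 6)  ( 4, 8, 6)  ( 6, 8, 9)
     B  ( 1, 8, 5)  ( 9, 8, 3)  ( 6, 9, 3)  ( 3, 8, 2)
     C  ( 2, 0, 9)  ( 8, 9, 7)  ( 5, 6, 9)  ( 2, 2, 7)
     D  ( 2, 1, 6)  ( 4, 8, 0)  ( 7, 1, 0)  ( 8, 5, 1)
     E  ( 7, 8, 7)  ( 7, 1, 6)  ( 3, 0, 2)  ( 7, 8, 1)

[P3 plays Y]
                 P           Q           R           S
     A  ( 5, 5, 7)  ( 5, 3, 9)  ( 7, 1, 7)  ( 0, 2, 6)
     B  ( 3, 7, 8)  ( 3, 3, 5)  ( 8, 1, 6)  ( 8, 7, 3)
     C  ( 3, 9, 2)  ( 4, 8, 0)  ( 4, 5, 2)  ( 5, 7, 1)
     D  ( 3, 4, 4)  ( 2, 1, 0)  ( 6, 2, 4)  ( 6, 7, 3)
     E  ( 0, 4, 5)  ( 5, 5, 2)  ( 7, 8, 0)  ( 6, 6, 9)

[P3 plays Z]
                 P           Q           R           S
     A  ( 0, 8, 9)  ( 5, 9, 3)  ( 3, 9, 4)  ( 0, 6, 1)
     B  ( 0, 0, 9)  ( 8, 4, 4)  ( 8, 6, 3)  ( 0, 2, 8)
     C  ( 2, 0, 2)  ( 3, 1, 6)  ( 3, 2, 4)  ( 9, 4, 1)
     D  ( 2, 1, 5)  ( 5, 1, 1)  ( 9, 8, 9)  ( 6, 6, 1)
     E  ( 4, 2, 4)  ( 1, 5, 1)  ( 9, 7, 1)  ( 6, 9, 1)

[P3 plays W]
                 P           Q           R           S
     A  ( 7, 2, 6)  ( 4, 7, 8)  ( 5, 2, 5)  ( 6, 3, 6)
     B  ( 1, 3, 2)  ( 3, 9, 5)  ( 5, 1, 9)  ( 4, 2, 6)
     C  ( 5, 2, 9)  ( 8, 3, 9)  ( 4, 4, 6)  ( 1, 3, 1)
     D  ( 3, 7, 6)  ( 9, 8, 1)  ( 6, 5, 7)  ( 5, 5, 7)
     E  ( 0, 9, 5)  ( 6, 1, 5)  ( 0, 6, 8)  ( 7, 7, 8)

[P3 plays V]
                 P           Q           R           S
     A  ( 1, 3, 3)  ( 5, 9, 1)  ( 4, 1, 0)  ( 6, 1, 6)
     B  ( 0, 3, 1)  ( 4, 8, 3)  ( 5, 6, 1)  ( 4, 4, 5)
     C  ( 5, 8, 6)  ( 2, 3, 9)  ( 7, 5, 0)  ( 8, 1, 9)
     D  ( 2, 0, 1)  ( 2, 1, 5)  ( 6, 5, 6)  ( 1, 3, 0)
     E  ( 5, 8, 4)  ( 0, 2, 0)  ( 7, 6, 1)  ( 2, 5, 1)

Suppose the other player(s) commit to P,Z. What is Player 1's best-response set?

argmax u_1 = {E}

u_1(A vs P,Z) = 0
u_1(B vs P,Z) = 0
u_1(C vs P,Z) = 2
u_1(D vs P,Z) = 2
u_1(E vs P,Z) = 4
max payoff 4 at {E}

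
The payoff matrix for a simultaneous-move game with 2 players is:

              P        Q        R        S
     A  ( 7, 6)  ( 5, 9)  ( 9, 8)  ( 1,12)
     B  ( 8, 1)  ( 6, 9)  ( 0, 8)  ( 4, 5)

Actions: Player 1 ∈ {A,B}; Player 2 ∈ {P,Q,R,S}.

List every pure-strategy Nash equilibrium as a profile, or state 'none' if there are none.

(A,P): not NE [P1→B gives 8>7; P2→S gives 12>6]
(A,Q): not NE [P1→B gives 6>5; P2→S gives 12>9]
(A,R): not NE [P2→S gives 12>8]
(A,S): not NE [P1→B gives 4>1]
(B,P): not NE [P2→Q gives 9>1]
(B,Q): NE
(B,R): not NE [P1→A gives 9>0; P2→Q gives 9>8]
(B,S): not NE [P2→Q gives 9>5]

PSNE = {(B,Q)}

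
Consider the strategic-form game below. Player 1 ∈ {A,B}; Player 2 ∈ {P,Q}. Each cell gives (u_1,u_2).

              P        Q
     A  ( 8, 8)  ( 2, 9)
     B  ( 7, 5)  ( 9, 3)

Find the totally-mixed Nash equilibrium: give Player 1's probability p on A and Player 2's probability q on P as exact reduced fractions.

P1 indiff ⇒ q·8+(1-q)·2 = q·7+(1-q)·9 ⇒ q(1) = (1-q)(7) ⇒ q = 7/8
P2 indiff ⇒ p·8+(1-p)·5 = p·9+(1-p)·3 ⇒ p(-1) = (1-p)(-2) ⇒ p = 2/3

(p,q) = (2/3, 7/8)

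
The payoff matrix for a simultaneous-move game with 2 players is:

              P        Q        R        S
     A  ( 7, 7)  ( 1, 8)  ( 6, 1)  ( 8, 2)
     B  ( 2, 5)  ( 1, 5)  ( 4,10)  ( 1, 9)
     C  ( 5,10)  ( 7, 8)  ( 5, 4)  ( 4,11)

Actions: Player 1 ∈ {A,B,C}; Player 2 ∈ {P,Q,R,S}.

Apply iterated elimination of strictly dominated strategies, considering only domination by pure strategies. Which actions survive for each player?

P1 drop B (C beats it: P:5>2 Q:7>1 R:5>4 S:4>1)
P2 drop R (P beats it: A:7>1 C:10>4)
P1→{A,C} P2→{P,Q,S}

Remaining: P1:{A,C} P2:{P,Q,S}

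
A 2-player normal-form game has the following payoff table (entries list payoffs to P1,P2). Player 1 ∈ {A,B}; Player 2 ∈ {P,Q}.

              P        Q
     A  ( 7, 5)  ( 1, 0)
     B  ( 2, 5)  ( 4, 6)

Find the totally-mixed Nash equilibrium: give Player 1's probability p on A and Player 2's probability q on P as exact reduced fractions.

(p,q) = (1/6, 3/8)

P1 indiff ⇒ q·7+(1-q)·1 = q·2+(1-q)·4 ⇒ q(5) = (1-q)(3) ⇒ q = 3/8
P2 indiff ⇒ p·5+(1-p)·5 = p·0+(1-p)·6 ⇒ p(5) = (1-p)(1) ⇒ p = 1/6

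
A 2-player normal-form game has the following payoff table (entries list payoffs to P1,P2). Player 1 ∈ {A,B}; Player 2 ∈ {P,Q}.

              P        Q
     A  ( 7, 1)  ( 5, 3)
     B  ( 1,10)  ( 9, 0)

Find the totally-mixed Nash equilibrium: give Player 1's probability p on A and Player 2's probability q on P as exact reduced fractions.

P1 mixes 5/6 on A; P2 mixes 2/5 on P

P1 indiff ⇒ q·7+(1-q)·5 = q·1+(1-q)·9 ⇒ q(6) = (1-q)(4) ⇒ q = 2/5
P2 indiff ⇒ p·1+(1-p)·10 = p·3+(1-p)·0 ⇒ p(-2) = (1-p)(-10) ⇒ p = 5/6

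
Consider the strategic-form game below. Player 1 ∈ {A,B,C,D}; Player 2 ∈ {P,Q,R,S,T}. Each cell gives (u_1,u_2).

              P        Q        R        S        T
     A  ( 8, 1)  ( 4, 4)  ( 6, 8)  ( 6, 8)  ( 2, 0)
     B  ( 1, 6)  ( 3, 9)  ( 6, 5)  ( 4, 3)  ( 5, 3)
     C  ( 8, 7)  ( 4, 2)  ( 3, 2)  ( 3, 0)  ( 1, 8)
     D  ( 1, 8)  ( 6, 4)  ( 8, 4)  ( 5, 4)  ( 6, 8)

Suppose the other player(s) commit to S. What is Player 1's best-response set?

BR_1 = {A}

u_1(A vs S) = 6
u_1(B vs S) = 4
u_1(C vs S) = 3
u_1(D vs S) = 5
max payoff 6 at {A}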